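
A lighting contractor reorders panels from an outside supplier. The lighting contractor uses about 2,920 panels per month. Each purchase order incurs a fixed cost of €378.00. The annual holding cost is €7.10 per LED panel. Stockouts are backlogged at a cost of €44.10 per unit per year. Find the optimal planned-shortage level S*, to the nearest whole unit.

S* ≈ 289 panels

Annual demand D = 2,920 × 12 = 35,040.
With planned backorders, Q* = √(2DS/H) · √((H+B)/B).
√(2DS/H) = √(2 × 35,040 × 378 / 7.1) = 1931.585.
√((H+B)/B) = √((7.1+44.1)/44.1) = 1.0775.
Q* ≈ 2081.275.
S* = Q* · H/(H+B) = 2081.275 × 7.1/51.2 ≈ 288.614.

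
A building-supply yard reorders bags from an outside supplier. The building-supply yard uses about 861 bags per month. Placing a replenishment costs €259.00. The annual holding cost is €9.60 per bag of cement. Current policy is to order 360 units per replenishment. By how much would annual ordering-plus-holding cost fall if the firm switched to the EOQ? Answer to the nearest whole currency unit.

Annual demand D = 861 × 12 = 10,332.
EOQ = √(2DS/H) = √(2 × 10,332 × 259 / 9.6) ≈ 746.66.
Cost at Q* = (D/Q*)S + (Q*/2)H = √(2DSH) ≈ €7,167.91.
Cost at Q = 360: (10,332/360)×259 + (360/2)×9.6 = €7,433.30 + €1,728.00 = €9,161.30.
Excess = €9,161.30 − €7,167.91 = €1,993.39.

Extra cost ≈ €1,993 per year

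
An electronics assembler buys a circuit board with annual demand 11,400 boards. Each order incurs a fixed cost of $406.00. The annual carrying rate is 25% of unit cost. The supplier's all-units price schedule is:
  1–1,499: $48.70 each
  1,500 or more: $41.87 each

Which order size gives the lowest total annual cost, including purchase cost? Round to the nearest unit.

Holding cost per unit per year at price C is H = 0.25·C.
For each price level, check whether its EOQ is feasible; otherwise the best quantity at that price is the breakpoint.
EOQ at $48.70 = 872.0 (feasible in tier 1): TC = 11,400×$48.70 + (11,400/872.0)×406 + (872.0/2)×0.25×$48.70 = $565,796.10.
EOQ at $41.87 = 940.4 < 1500, so use break Q=1500: TC = 11,400×$41.87 + (11,400/1500.0)×406 + (1500.0/2)×0.25×$41.87 = $488,254.22.
Lowest total cost is $488,254.22 at Q = 1500.0.

Q* ≈ 1,500 boards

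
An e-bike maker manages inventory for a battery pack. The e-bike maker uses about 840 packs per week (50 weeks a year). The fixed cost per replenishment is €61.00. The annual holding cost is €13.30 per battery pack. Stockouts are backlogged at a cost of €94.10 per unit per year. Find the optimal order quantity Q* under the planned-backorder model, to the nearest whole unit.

Q* ≈ 663 packs

Annual demand D = 840 × 50 = 42,000.
With planned backorders, Q* = √(2DS/H) · √((H+B)/B).
√(2DS/H) = √(2 × 42,000 × 61 / 13.3) = 620.696.
√((H+B)/B) = √((13.3+94.1)/94.1) = 1.0683.
Q* ≈ 663.111.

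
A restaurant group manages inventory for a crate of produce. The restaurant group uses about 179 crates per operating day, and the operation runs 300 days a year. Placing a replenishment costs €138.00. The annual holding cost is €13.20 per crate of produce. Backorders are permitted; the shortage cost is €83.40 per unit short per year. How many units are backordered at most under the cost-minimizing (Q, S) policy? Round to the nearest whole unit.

S* ≈ 156 crates

Annual demand D = 179 × 300 = 53,700.
With planned backorders, Q* = √(2DS/H) · √((H+B)/B).
√(2DS/H) = √(2 × 53,700 × 138 / 13.2) = 1059.631.
√((H+B)/B) = √((13.2+83.4)/83.4) = 1.0762.
Q* ≈ 1140.408.
S* = Q* · H/(H+B) = 1140.408 × 13.2/96.6 ≈ 155.832.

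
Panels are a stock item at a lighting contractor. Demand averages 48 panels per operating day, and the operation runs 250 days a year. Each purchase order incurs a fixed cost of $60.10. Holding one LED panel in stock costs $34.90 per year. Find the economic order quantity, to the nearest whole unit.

Q* ≈ 203 panels

Annual demand D = 48 × 250 = 12,000.
EOQ = √(2DS / H) = √(2 × 12,000 × 60.1 / 34.9).
= √(1,442,400 / 34.9) = √41,329.5129 ≈ 203.297.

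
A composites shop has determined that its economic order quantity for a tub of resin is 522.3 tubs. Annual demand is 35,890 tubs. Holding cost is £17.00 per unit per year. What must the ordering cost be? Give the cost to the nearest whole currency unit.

S ≈ £65

The basic EOQ model gives Q* = √(2DS/H); rearrange for the unknown.
From Q* = √(2DS/H): S = Q*²H / (2D) = 522.3² × 17 / (2 × 35,890) = 64.6079.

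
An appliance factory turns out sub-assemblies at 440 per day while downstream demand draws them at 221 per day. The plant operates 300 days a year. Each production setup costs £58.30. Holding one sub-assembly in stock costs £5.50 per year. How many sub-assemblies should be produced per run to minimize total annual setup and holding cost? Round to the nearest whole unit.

Q* ≈ 1,680 sub-assemblies

Annual demand D = 221 × 300 = 66,300.
Production build-up factor (1 − d/p) = 1 − 221/440 = 0.4977.
Q* = √(2DS / (H(1 − d/p))) = √(2 × 66,300 × 58.3 / (5.5 × 0.4977)).
= √(7,730,580 / 2.7375) ≈ 1680.463.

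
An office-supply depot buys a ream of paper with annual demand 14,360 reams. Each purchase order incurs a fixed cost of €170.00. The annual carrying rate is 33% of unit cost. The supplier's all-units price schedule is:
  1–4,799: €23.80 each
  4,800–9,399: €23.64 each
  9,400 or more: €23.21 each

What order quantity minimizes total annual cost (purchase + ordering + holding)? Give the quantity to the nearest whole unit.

Holding cost per unit per year at price C is H = 0.33·C.
Evaluate total cost at each tier's feasible EOQ or, if the EOQ is below the tier, at the tier's minimum quantity.
EOQ at €23.80 = 788.4 (feasible in tier 1): TC = 14,360×€23.80 + (14,360/788.4)×170 + (788.4/2)×0.33×€23.80 = €347,960.44.
EOQ at €23.64 = 791.1 < 4800, so use break Q=4800: TC = 14,360×€23.64 + (14,360/4800.0)×170 + (4800.0/2)×0.33×€23.64 = €358,701.86.
EOQ at €23.21 = 798.4 < 9400, so use break Q=9400: TC = 14,360×€23.21 + (14,360/9400.0)×170 + (9400.0/2)×0.33×€23.21 = €369,554.01.
Lowest total cost is €347,960.44 at Q = 788.4.

Q* ≈ 788 reams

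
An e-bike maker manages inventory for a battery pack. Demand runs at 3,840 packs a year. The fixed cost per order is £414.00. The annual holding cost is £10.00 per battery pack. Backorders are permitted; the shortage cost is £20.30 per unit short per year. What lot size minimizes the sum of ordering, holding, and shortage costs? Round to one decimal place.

With planned backorders, Q* = √(2DS/H) · √((H+B)/B).
√(2DS/H) = √(2 × 3,840 × 414 / 10) = 563.872.
√((H+B)/B) = √((10+20.3)/20.3) = 1.2217.
Q* ≈ 688.897.

Q* ≈ 688.9 packs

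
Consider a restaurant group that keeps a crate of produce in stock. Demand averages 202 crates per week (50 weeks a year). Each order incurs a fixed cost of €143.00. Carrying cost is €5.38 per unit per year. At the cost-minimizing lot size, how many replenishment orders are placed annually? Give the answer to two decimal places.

Annual demand D = 202 × 50 = 10,100.
The optimal lot size = √(2DS/H) = √(2 × 10,100 × 143 / 5.38) ≈ 732.74.
Orders per year = D / Q* = 10,100 / 732.74 ≈ 13.784.

N ≈ 13.78 orders per year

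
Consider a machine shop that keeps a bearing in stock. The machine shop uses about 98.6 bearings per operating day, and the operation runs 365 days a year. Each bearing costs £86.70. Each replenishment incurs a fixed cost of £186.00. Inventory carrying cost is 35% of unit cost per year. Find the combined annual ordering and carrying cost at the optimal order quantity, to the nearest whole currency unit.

TC* ≈ £20,156

Annual demand D = 98.6 × 365 = 35,989.
Holding cost H = 0.35 × £86.70 = £30.3450 per unit per year.
Q* = √(2DS/H) = √(2 × 35,989 × 186 / 30.345) ≈ 664.22.
At the optimum the two cost components are equal, so total cost = 2·(Q*/2)H = Q*·H.
Minimum total = √(2DSH) = √(2 × 35,989 × 186 × 30.345) ≈ 20155.795.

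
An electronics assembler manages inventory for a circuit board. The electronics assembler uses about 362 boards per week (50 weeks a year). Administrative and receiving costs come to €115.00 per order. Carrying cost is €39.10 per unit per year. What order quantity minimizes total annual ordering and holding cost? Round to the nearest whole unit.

Q* ≈ 326 boards

Annual demand D = 362 × 50 = 18,100.
EOQ = √(2DS / H) = √(2 × 18,100 × 115 / 39.1).
= √(4,163,000 / 39.1) = √106,470.5882 ≈ 326.298.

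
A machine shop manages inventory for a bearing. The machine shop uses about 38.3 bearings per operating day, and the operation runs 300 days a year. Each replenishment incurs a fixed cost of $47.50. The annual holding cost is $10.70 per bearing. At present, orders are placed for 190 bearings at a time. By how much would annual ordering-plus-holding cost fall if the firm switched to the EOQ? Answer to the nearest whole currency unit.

Annual demand D = 38.3 × 300 = 11,490.
EOQ = √(2DS/H) = √(2 × 11,490 × 47.5 / 10.7) ≈ 319.40.
Cost at Q* = (D/Q*)S + (Q*/2)H = √(2DSH) ≈ $3,417.54.
Cost at Q = 190: (11,490/190)×47.5 + (190/2)×10.7 = $2,872.50 + $1,016.50 = $3,889.00.
Excess = $3,889.00 − $3,417.54 = $471.46.

Extra cost ≈ $471 per year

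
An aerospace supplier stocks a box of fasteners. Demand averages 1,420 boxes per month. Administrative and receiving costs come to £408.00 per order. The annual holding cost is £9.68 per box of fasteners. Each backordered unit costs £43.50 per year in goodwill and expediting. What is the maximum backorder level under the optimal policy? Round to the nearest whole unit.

Annual demand D = 1,420 × 12 = 17,040.
With planned backorders, Q* = √(2DS/H) · √((H+B)/B).
√(2DS/H) = √(2 × 17,040 × 408 / 9.68) = 1198.511.
√((H+B)/B) = √((9.68+43.5)/43.5) = 1.1057.
Q* ≈ 1325.170.
S* = Q* · H/(H+B) = 1325.170 × 9.68/53.18 ≈ 241.212.

S* ≈ 241 boxes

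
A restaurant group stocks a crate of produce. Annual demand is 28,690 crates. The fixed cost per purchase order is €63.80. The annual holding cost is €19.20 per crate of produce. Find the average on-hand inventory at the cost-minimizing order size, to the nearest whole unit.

Q* = √(2DS/H) = √(2 × 28,690 × 63.8 / 19.2) ≈ 436.66.
Average inventory = Q*/2 ≈ 436.66 / 2 = 218.328.

Average inventory ≈ 218 crates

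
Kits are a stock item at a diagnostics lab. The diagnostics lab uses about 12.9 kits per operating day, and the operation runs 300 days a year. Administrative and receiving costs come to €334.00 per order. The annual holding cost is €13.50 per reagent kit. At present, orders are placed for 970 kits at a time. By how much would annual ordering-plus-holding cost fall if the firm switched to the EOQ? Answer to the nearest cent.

Annual demand D = 12.9 × 300 = 3,870.
EOQ = √(2DS/H) = √(2 × 3,870 × 334 / 13.5) ≈ 437.60.
Cost at Q* = (D/Q*)S + (Q*/2)H = √(2DSH) ≈ €5,907.59.
Cost at Q = 970: (3,870/970)×334 + (970/2)×13.5 = €1,332.56 + €6,547.50 = €7,880.06.
Excess = €7,880.06 − €5,907.59 = €1,972.46.

Extra cost ≈ €1,972.46 per year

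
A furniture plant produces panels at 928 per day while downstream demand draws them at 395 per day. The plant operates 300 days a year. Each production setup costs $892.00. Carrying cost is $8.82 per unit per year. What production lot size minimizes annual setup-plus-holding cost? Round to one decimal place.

Q* ≈ 6,460.0 panels

Annual demand D = 395 × 300 = 118,500.
Production build-up factor (1 − d/p) = 1 − 395/928 = 0.5744.
Q* = √(2DS / (H(1 − d/p))) = √(2 × 118,500 × 892 / (8.82 × 0.5744)).
= √(211,404,000 / 5.0658) ≈ 6460.003.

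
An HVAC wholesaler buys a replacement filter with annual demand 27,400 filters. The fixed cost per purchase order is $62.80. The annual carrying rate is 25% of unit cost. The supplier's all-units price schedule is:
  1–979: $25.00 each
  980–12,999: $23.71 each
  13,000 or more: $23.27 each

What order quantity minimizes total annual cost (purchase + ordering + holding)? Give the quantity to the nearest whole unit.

Holding cost per unit per year at price C is H = 0.25·C.
Evaluate total cost at each tier's feasible EOQ or, if the EOQ is below the tier, at the tier's minimum quantity.
EOQ at $25.00 = 742.0 (feasible in tier 1): TC = 27,400×$25.00 + (27,400/742.0)×62.8 + (742.0/2)×0.25×$25.00 = $689,637.78.
EOQ at $23.71 = 762.0 < 980, so use break Q=980: TC = 27,400×$23.71 + (27,400/980.0)×62.8 + (980.0/2)×0.25×$23.71 = $654,314.31.
EOQ at $23.27 = 769.1 < 13000, so use break Q=13000: TC = 27,400×$23.27 + (27,400/13000.0)×62.8 + (13000.0/2)×0.25×$23.27 = $675,544.11.
Lowest total cost is $654,314.31 at Q = 980.0.

Q* ≈ 980 filters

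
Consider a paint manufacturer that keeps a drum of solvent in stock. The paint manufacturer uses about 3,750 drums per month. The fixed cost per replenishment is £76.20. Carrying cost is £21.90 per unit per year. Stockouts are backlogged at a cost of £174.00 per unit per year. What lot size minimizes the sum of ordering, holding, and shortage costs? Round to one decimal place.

Annual demand D = 3,750 × 12 = 45,000.
With planned backorders, Q* = √(2DS/H) · √((H+B)/B).
√(2DS/H) = √(2 × 45,000 × 76.2 / 21.9) = 559.599.
√((H+B)/B) = √((21.9+174)/174) = 1.0611.
Q* ≈ 593.771.

Q* ≈ 593.8 drums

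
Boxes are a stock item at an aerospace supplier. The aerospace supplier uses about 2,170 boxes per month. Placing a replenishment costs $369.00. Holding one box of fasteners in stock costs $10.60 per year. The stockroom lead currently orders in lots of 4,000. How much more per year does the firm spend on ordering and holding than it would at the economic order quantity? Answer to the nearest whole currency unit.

Extra cost ≈ $9,330 per year

Annual demand D = 2,170 × 12 = 26,040.
EOQ = √(2DS/H) = √(2 × 26,040 × 369 / 10.6) ≈ 1346.47.
Cost at Q* = (D/Q*)S + (Q*/2)H = √(2DSH) ≈ $14,272.55.
Cost at Q = 4,000: (26,040/4,000)×369 + (4,000/2)×10.6 = $2,402.19 + $21,200.00 = $23,602.19.
Excess = $23,602.19 − $14,272.55 = $9,329.64.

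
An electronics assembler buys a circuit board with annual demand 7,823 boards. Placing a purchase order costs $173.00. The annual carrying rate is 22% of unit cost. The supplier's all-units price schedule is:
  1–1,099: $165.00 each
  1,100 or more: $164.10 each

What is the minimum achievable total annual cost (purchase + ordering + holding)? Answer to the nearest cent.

Holding cost per unit per year at price C is H = 0.22·C.
For each price level, check whether its EOQ is feasible; otherwise the best quantity at that price is the breakpoint.
EOQ at $165.00 = 273.1 (feasible in tier 1): TC = 7,823×$165.00 + (7,823/273.1)×173 + (273.1/2)×0.22×$165.00 = $1,300,707.38.
EOQ at $164.10 = 273.8 < 1100, so use break Q=1100: TC = 7,823×$164.10 + (7,823/1100.0)×173 + (1100.0/2)×0.22×$164.10 = $1,304,840.74.
Lowest total cost among the candidates is at Q = 273.1.

TC* ≈ $1,300,707.38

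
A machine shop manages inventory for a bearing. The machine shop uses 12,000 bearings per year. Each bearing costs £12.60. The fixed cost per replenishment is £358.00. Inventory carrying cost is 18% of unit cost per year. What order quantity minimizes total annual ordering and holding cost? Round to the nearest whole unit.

Q* ≈ 1,946 bearings

Holding cost H = 0.18 × £12.60 = £2.2680 per unit per year.
EOQ = √(2DS / H) = √(2 × 12,000 × 358 / 2.268).
= √(8,592,000 / 2.268) = √3,788,359.7884 ≈ 1946.371.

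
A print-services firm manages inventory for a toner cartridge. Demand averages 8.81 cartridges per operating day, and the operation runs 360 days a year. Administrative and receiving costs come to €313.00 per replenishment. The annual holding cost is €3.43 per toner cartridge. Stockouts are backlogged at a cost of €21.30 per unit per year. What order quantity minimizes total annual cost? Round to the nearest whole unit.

Q* ≈ 820 cartridges

Annual demand D = 8.81 × 360 = 3,171.6.
With planned backorders, Q* = √(2DS/H) · √((H+B)/B).
√(2DS/H) = √(2 × 3,171.6 × 313 / 3.43) = 760.815.
√((H+B)/B) = √((3.43+21.3)/21.3) = 1.0775.
Q* ≈ 819.788.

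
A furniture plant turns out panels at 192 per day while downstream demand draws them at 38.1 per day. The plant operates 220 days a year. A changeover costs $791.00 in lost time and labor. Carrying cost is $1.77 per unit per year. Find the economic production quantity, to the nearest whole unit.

Annual demand D = 38.1 × 220 = 8,382.
Production build-up factor (1 − d/p) = 1 − 38.1/192 = 0.8016.
Q* = √(2DS / (H(1 − d/p))) = √(2 × 8,382 × 791 / (1.77 × 0.8016)).
= √(13,260,324 / 1.4188) ≈ 3057.185.

Q* ≈ 3,057 panels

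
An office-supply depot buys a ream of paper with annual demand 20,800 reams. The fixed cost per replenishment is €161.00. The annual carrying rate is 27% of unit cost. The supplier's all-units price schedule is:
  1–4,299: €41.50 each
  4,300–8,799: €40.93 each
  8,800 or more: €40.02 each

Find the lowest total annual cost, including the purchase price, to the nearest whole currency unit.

Holding cost per unit per year at price C is H = 0.27·C.
Candidates are each tier's EOQ (if it falls in that tier) and each price-break quantity.
EOQ at €41.50 = 773.1 (feasible in tier 1): TC = 20,800×€41.50 + (20,800/773.1)×161 + (773.1/2)×0.27×€41.50 = €871,862.94.
EOQ at €40.93 = 778.5 < 4300, so use break Q=4300: TC = 20,800×€40.93 + (20,800/4300.0)×161 + (4300.0/2)×0.27×€40.93 = €875,882.66.
EOQ at €40.02 = 787.3 < 8800, so use break Q=8800: TC = 20,800×€40.02 + (20,800/8800.0)×161 + (8800.0/2)×0.27×€40.02 = €880,340.31.
Lowest total cost among the candidates is at Q = 773.1.

TC* ≈ €871,863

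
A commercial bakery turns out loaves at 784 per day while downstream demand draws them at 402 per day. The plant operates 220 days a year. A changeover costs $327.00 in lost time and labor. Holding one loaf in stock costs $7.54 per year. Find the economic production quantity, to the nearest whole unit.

Annual demand D = 402 × 220 = 88,440.
Production build-up factor (1 − d/p) = 1 − 402/784 = 0.4872.
Q* = √(2DS / (H(1 − d/p))) = √(2 × 88,440 × 327 / (7.54 × 0.4872)).
= √(57,839,760 / 3.6738) ≈ 3967.838.

Q* ≈ 3,968 loaves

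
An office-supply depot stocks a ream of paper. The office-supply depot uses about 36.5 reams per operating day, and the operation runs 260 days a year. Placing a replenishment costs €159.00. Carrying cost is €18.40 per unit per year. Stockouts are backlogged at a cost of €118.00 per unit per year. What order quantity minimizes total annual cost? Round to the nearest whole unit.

Annual demand D = 36.5 × 260 = 9,490.
With planned backorders, Q* = √(2DS/H) · √((H+B)/B).
√(2DS/H) = √(2 × 9,490 × 159 / 18.4) = 404.984.
√((H+B)/B) = √((18.4+118)/118) = 1.0751.
Q* ≈ 435.416.

Q* ≈ 435 reams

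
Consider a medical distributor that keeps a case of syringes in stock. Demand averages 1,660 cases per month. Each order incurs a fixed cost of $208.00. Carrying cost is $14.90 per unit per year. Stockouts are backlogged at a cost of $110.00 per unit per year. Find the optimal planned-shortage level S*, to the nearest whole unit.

Annual demand D = 1,660 × 12 = 19,920.
With planned backorders, Q* = √(2DS/H) · √((H+B)/B).
√(2DS/H) = √(2 × 19,920 × 208 / 14.9) = 745.758.
√((H+B)/B) = √((14.9+110)/110) = 1.0656.
Q* ≈ 794.663.
S* = Q* · H/(H+B) = 794.663 × 14.9/124.9 ≈ 94.800.

S* ≈ 95 cases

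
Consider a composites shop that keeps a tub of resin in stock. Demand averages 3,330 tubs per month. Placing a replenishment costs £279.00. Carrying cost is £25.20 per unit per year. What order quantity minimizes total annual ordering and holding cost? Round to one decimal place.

Annual demand D = 3,330 × 12 = 39,960.
EOQ = √(2DS / H) = √(2 × 39,960 × 279 / 25.2).
= √(22,297,680 / 25.2) = √884,828.5714 ≈ 940.653.

Q* ≈ 940.7 tubs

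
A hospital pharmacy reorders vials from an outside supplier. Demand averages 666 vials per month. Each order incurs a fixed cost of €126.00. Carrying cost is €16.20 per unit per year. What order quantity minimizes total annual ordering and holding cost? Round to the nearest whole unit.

Annual demand D = 666 × 12 = 7,992.
EOQ = √(2DS / H) = √(2 × 7,992 × 126 / 16.2).
= √(2,013,984 / 16.2) = √124,320 ≈ 352.590.

Q* ≈ 353 vials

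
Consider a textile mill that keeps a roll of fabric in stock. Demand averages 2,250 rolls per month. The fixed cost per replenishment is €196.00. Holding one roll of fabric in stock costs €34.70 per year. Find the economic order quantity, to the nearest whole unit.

Annual demand D = 2,250 × 12 = 27,000.
EOQ = √(2DS / H) = √(2 × 27,000 × 196 / 34.7).
= √(10,584,000 / 34.7) = √305,014.4092 ≈ 552.281.

Q* ≈ 552 rolls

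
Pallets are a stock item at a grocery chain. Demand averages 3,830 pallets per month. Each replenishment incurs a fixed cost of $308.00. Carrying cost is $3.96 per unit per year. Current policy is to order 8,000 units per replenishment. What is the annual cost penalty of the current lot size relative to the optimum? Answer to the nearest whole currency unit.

Extra cost ≈ $7,021 per year

Annual demand D = 3,830 × 12 = 45,960.
EOQ = √(2DS/H) = √(2 × 45,960 × 308 / 3.96) ≈ 2673.82.
Cost at Q* = (D/Q*)S + (Q*/2)H = √(2DSH) ≈ $10,588.34.
Cost at Q = 8,000: (45,960/8,000)×308 + (8,000/2)×3.96 = $1,769.46 + $15,840.00 = $17,609.46.
Excess = $17,609.46 − $10,588.34 = $7,021.12.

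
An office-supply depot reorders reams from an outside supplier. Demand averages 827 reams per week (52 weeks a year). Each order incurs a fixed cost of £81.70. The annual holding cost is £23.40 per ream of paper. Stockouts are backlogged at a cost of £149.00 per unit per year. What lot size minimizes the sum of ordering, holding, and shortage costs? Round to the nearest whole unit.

Q* ≈ 589 reams

Annual demand D = 827 × 52 = 43,004.
With planned backorders, Q* = √(2DS/H) · √((H+B)/B).
√(2DS/H) = √(2 × 43,004 × 81.7 / 23.4) = 547.990.
√((H+B)/B) = √((23.4+149)/149) = 1.0757.
Q* ≈ 589.451.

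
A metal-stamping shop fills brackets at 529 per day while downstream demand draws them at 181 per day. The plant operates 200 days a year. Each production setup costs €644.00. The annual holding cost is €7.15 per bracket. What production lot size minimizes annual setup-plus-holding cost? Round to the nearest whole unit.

Q* ≈ 3,148 brackets

Annual demand D = 181 × 200 = 36,200.
Production build-up factor (1 − d/p) = 1 − 181/529 = 0.6578.
Q* = √(2DS / (H(1 − d/p))) = √(2 × 36,200 × 644 / (7.15 × 0.6578)).
= √(46,625,600 / 4.7036) ≈ 3148.454.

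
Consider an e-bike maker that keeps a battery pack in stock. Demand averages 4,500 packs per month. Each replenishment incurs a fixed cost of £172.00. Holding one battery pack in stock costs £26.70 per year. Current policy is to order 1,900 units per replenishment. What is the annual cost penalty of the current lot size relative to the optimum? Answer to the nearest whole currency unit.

Extra cost ≈ £7,983 per year

Annual demand D = 4,500 × 12 = 54,000.
EOQ = √(2DS/H) = √(2 × 54,000 × 172 / 26.7) ≈ 834.10.
Cost at Q* = (D/Q*)S + (Q*/2)H = √(2DSH) ≈ £22,270.59.
Cost at Q = 1,900: (54,000/1,900)×172 + (1,900/2)×26.7 = £4,888.42 + £25,365.00 = £30,253.42.
Excess = £30,253.42 − £22,270.59 = £7,982.83.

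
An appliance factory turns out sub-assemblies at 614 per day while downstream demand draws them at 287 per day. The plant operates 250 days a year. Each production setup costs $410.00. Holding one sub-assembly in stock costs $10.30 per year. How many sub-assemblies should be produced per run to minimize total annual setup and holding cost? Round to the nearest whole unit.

Annual demand D = 287 × 250 = 71,750.
Production build-up factor (1 − d/p) = 1 − 287/614 = 0.5326.
Q* = √(2DS / (H(1 − d/p))) = √(2 × 71,750 × 410 / (10.3 × 0.5326)).
= √(58,835,000 / 5.4855) ≈ 3274.987.

Q* ≈ 3,275 sub-assemblies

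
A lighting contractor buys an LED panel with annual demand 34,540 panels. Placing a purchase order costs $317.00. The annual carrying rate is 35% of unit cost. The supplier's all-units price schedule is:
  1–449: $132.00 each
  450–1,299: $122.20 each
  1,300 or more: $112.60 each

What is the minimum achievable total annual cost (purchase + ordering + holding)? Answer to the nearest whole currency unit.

Holding cost per unit per year at price C is H = 0.35·C.
Candidates are each tier's EOQ (if it falls in that tier) and each price-break quantity.
Tier 1 ($132.00): EOQ = 688.5 exceeds tier's upper bound 449, so this tier is dominated.
EOQ at $122.20 = 715.5 (feasible in tier 2): TC = 34,540×$122.20 + (34,540/715.5)×317 + (715.5/2)×0.35×$122.20 = $4,251,391.80.
EOQ at $112.60 = 745.4 < 1300, so use break Q=1300: TC = 34,540×$112.60 + (34,540/1300.0)×317 + (1300.0/2)×0.35×$112.60 = $3,923,242.95.
Lowest total cost among the candidates is at Q = 1300.0.

TC* ≈ $3,923,243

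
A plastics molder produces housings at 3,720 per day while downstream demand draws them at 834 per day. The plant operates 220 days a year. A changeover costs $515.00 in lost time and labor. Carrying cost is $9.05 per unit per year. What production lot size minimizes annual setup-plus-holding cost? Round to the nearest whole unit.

Q* ≈ 5,188 housings

Annual demand D = 834 × 220 = 183,480.
Production build-up factor (1 − d/p) = 1 − 834/3,720 = 0.7758.
Q* = √(2DS / (H(1 − d/p))) = √(2 × 183,480 × 515 / (9.05 × 0.7758)).
= √(188,984,400 / 7.021) ≈ 5188.144.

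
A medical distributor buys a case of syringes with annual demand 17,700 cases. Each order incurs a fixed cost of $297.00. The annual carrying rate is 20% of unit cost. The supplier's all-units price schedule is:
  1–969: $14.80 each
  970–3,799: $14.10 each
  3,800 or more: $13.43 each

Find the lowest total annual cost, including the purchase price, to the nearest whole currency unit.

Holding cost per unit per year at price C is H = 0.20·C.
Candidates are each tier's EOQ (if it falls in that tier) and each price-break quantity.
Tier 1 ($14.80): EOQ = 1884.7 exceeds tier's upper bound 969, so this tier is dominated.
EOQ at $14.10 = 1930.9 (feasible in tier 2): TC = 17,700×$14.10 + (17,700/1930.9)×297 + (1930.9/2)×0.20×$14.10 = $255,015.08.
EOQ at $13.43 = 1978.5 < 3800, so use break Q=3800: TC = 17,700×$13.43 + (17,700/3800.0)×297 + (3800.0/2)×0.20×$13.43 = $244,197.79.
Lowest total cost among the candidates is at Q = 3800.0.

TC* ≈ $244,198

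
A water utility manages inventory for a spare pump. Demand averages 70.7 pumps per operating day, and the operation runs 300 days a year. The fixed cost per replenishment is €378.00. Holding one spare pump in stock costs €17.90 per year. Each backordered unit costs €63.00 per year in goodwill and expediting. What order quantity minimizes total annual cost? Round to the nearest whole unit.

Annual demand D = 70.7 × 300 = 21,210.
With planned backorders, Q* = √(2DS/H) · √((H+B)/B).
√(2DS/H) = √(2 × 21,210 × 378 / 17.9) = 946.465.
√((H+B)/B) = √((17.9+63)/63) = 1.1332.
Q* ≈ 1072.528.

Q* ≈ 1,073 pumps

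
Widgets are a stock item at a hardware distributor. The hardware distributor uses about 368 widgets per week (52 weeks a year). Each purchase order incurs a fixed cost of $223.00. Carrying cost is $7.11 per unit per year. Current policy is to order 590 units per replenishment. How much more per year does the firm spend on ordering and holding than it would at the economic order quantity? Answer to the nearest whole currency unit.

Annual demand D = 368 × 52 = 19,136.
EOQ = √(2DS/H) = √(2 × 19,136 × 223 / 7.11) ≈ 1095.62.
Cost at Q* = (D/Q*)S + (Q*/2)H = √(2DSH) ≈ $7,789.83.
Cost at Q = 590: (19,136/590)×223 + (590/2)×7.11 = $7,232.76 + $2,097.45 = $9,330.21.
Excess = $9,330.21 − $7,789.83 = $1,540.38.

Extra cost ≈ $1,540 per year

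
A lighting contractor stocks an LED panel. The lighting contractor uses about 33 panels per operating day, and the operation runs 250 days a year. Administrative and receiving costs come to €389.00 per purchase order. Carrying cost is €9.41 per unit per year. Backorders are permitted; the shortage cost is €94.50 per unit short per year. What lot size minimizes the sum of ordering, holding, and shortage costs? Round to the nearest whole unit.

Q* ≈ 866 panels

Annual demand D = 33 × 250 = 8,250.
With planned backorders, Q* = √(2DS/H) · √((H+B)/B).
√(2DS/H) = √(2 × 8,250 × 389 / 9.41) = 825.890.
√((H+B)/B) = √((9.41+94.5)/94.5) = 1.0486.
Q* ≈ 866.034.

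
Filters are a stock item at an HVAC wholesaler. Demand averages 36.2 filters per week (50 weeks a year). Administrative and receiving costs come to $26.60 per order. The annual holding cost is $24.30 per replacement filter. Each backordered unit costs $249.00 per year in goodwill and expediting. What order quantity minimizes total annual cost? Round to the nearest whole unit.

Q* ≈ 66 filters

Annual demand D = 36.2 × 50 = 1,810.
With planned backorders, Q* = √(2DS/H) · √((H+B)/B).
√(2DS/H) = √(2 × 1,810 × 26.6 / 24.3) = 62.949.
√((H+B)/B) = √((24.3+249)/249) = 1.0477.
Q* ≈ 65.950.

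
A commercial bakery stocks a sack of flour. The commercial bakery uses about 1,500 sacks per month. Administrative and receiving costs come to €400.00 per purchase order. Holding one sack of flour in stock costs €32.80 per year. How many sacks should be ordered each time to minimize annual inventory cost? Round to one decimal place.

Annual demand D = 1,500 × 12 = 18,000.
EOQ = √(2DS / H) = √(2 × 18,000 × 400 / 32.8).
= √(14,400,000 / 32.8) = √439,024.3902 ≈ 662.589.

Q* ≈ 662.6 sacks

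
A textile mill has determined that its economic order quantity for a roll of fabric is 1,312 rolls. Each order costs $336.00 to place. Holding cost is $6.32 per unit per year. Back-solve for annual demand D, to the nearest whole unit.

D ≈ 16,189 rolls per year

Squaring Q* = √(2DS/H) gives Q*² = 2DS/H.
From Q* = √(2DS/H): D = Q*²H / (2S) = 1,312² × 6.32 / (2 × 336) = 16188.830.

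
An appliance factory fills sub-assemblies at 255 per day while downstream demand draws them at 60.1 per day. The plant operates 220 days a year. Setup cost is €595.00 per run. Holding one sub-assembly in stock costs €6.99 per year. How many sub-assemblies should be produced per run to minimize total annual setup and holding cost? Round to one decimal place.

Q* ≈ 1,716.1 sub-assemblies

Annual demand D = 60.1 × 220 = 13,222.
Production build-up factor (1 − d/p) = 1 − 60.1/255 = 0.7643.
Q* = √(2DS / (H(1 − d/p))) = √(2 × 13,222 × 595 / (6.99 × 0.7643)).
= √(15,734,180 / 5.3426) ≈ 1716.120.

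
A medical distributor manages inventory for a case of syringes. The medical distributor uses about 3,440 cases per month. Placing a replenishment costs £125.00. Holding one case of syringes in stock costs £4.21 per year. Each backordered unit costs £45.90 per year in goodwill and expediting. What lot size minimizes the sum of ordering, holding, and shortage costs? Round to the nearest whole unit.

Q* ≈ 1,636 cases

Annual demand D = 3,440 × 12 = 41,280.
With planned backorders, Q* = √(2DS/H) · √((H+B)/B).
√(2DS/H) = √(2 × 41,280 × 125 / 4.21) = 1565.665.
√((H+B)/B) = √((4.21+45.9)/45.9) = 1.0449.
Q* ≈ 1635.892.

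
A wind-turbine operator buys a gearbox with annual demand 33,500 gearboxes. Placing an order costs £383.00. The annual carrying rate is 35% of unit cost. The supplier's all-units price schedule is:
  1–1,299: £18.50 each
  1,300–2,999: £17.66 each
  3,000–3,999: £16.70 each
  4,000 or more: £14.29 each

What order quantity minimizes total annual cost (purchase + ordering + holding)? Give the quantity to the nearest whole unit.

Holding cost per unit per year at price C is H = 0.35·C.
Candidates are each tier's EOQ (if it falls in that tier) and each price-break quantity.
Tier 1 (£18.50): EOQ = 1990.8 exceeds tier's upper bound 1299, so this tier is dominated.
EOQ at £17.66 = 2037.5 (feasible in tier 2): TC = 33,500×£17.66 + (33,500/2037.5)×383 + (2037.5/2)×0.35×£17.66 = £604,204.07.
EOQ at £16.70 = 2095.3 < 3000, so use break Q=3000: TC = 33,500×£16.70 + (33,500/3000.0)×383 + (3000.0/2)×0.35×£16.70 = £572,494.33.
EOQ at £14.29 = 2265.1 < 4000, so use break Q=4000: TC = 33,500×£14.29 + (33,500/4000.0)×383 + (4000.0/2)×0.35×£14.29 = £491,925.62.
Lowest total cost is £491,925.62 at Q = 4000.0.

Q* ≈ 4,000 gearboxes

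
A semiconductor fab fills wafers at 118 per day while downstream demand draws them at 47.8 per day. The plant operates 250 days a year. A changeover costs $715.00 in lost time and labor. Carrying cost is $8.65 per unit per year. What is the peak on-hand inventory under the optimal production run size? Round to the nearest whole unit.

Annual demand D = 47.8 × 250 = 11,950.
Production build-up factor (1 − d/p) = 1 − 47.8/118 = 0.5949.
Q* = √(2DS / (H(1 − d/p))) = √(2 × 11,950 × 715 / (8.65 × 0.5949)).
= √(17,088,500 / 5.146) ≈ 1822.285.
Maximum inventory = Q*(1 − d/p) = 1822.285 × 0.5949 ≈ 1084.105.

I_max ≈ 1,084 wafers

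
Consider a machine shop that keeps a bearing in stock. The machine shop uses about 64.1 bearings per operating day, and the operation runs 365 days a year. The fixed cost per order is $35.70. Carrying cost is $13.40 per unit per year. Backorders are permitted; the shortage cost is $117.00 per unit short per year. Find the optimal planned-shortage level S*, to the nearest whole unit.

S* ≈ 38 bearings

Annual demand D = 64.1 × 365 = 23,396.5.
With planned backorders, Q* = √(2DS/H) · √((H+B)/B).
√(2DS/H) = √(2 × 23,396.5 × 35.7 / 13.4) = 353.079.
√((H+B)/B) = √((13.4+117)/117) = 1.0557.
Q* ≈ 372.750.
S* = Q* · H/(H+B) = 372.750 × 13.4/130.4 ≈ 38.304.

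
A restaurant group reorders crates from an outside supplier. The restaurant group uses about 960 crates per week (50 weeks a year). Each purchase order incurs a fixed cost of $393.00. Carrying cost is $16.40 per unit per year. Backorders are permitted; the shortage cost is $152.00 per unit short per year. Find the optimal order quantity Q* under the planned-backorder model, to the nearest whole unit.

Annual demand D = 960 × 50 = 48,000.
With planned backorders, Q* = √(2DS/H) · √((H+B)/B).
√(2DS/H) = √(2 × 48,000 × 393 / 16.4) = 1516.736.
√((H+B)/B) = √((16.4+152)/152) = 1.0526.
Q* ≈ 1596.464.

Q* ≈ 1,596 crates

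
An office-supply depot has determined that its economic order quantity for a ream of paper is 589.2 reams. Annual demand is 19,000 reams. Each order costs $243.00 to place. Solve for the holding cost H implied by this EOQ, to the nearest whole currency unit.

H ≈ $27

Invert the EOQ relation Q*² = 2DS/H.
From Q* = √(2DS/H): H = 2DS / Q*² = 2 × 19,000 × 243 / 589.2² = 26.5989.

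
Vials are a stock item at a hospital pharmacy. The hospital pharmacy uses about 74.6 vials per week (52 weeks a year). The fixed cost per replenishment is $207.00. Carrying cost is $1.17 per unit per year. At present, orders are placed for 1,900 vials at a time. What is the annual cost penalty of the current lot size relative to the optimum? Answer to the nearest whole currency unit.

Annual demand D = 74.6 × 52 = 3,879.2.
EOQ = √(2DS/H) = √(2 × 3,879.2 × 207 / 1.17) ≈ 1171.60.
Cost at Q* = (D/Q*)S + (Q*/2)H = √(2DSH) ≈ $1,370.77.
Cost at Q = 1,900: (3,879.2/1,900)×207 + (1,900/2)×1.17 = $422.63 + $1,111.50 = $1,534.13.
Excess = $1,534.13 − $1,370.77 = $163.36.

Extra cost ≈ $163 per year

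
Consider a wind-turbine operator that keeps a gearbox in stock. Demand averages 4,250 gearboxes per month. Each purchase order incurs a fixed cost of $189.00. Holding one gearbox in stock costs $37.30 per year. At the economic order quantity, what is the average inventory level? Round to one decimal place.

Annual demand D = 4,250 × 12 = 51,000.
The optimal lot size = √(2DS/H) = √(2 × 51,000 × 189 / 37.3) ≈ 718.91.
Average inventory = Q*/2 ≈ 718.91 / 2 = 359.457.

Average inventory ≈ 359.5 gearboxes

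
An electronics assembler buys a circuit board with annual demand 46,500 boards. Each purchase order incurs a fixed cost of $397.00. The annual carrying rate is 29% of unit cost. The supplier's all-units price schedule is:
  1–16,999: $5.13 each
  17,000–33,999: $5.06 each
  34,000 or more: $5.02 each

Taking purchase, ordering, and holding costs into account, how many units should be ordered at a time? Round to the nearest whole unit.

Holding cost per unit per year at price C is H = 0.29·C.
For each price level, check whether its EOQ is feasible; otherwise the best quantity at that price is the breakpoint.
EOQ at $5.13 = 4981.7 (feasible in tier 1): TC = 46,500×$5.13 + (46,500/4981.7)×397 + (4981.7/2)×0.29×$5.13 = $245,956.30.
EOQ at $5.06 = 5016.1 < 17000, so use break Q=17000: TC = 46,500×$5.06 + (46,500/17000.0)×397 + (17000.0/2)×0.29×$5.06 = $248,848.81.
EOQ at $5.02 = 5036.0 < 34000, so use break Q=34000: TC = 46,500×$5.02 + (46,500/34000.0)×397 + (34000.0/2)×0.29×$5.02 = $258,721.56.
Lowest total cost is $245,956.30 at Q = 4981.7.

Q* ≈ 4,982 boards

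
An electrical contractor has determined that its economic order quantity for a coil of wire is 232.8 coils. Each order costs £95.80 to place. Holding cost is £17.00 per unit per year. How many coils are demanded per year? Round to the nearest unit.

D ≈ 4,809 coils per year

The basic EOQ model gives Q* = √(2DS/H); rearrange for the unknown.
From Q* = √(2DS/H): D = Q*²H / (2S) = 232.8² × 17 / (2 × 95.8) = 4808.608.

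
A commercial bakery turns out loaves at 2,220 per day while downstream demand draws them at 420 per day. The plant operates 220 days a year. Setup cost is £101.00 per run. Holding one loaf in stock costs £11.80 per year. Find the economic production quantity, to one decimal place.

Q* ≈ 1,396.7 loaves

Annual demand D = 420 × 220 = 92,400.
Production build-up factor (1 − d/p) = 1 − 420/2,220 = 0.8108.
Q* = √(2DS / (H(1 − d/p))) = √(2 × 92,400 × 101 / (11.8 × 0.8108)).
= √(18,664,800 / 9.5676) ≈ 1396.725.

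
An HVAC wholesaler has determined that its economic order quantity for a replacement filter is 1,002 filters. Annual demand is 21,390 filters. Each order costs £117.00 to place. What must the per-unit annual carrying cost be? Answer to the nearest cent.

The basic EOQ model gives Q* = √(2DS/H); rearrange for the unknown.
From Q* = √(2DS/H): H = 2DS / Q*² = 2 × 21,390 × 117 / 1,002² = 4.9853.

H ≈ £4.99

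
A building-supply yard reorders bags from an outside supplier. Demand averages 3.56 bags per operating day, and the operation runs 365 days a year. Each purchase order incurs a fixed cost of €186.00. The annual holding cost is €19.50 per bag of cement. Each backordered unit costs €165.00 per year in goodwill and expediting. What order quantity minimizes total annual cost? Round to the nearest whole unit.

Q* ≈ 166 bags

Annual demand D = 3.56 × 365 = 1,299.4.
With planned backorders, Q* = √(2DS/H) · √((H+B)/B).
√(2DS/H) = √(2 × 1,299.4 × 186 / 19.5) = 157.444.
√((H+B)/B) = √((19.5+165)/165) = 1.0574.
Q* ≈ 166.488.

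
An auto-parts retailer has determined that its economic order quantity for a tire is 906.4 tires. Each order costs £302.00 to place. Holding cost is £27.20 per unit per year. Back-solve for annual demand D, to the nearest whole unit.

The basic EOQ model gives Q* = √(2DS/H); rearrange for the unknown.
From Q* = √(2DS/H): D = Q*²H / (2S) = 906.4² × 27.2 / (2 × 302) = 36997.447.

D ≈ 36,997 tires per year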